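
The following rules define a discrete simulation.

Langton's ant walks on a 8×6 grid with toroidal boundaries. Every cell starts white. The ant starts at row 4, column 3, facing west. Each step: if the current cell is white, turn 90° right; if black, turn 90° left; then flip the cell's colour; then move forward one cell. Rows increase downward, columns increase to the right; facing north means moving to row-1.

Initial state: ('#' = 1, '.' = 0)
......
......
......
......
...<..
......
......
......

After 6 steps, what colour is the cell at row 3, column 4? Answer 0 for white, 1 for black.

k=0  ......
......
......
......
...<..
......
......
......
k=1  ......
......
......
...^..
...#..
......
......
......
k=2  ......
......
......
...#>.
...#..
......
......
......
k=3  ......
......
......
...##.
...#v.
......
......
......
k=4  ......
......
......
...##.
...<#.
......
......
......
k=5  ......
......
......
...##.
....#.
...v..
......
......
k=6  ......
......
......
...##.
....#.
..<#..
......
......

1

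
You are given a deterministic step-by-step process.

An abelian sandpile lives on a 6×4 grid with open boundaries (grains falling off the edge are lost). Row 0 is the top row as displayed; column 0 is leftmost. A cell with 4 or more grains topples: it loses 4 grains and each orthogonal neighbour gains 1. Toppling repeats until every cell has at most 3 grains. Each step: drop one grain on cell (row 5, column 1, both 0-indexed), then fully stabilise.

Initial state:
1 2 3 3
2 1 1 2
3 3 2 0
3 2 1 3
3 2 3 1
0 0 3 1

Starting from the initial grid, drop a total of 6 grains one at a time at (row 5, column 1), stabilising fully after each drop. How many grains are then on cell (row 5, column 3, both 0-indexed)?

[0] 1 2 3 3
2 1 1 2
3 3 2 0
3 2 1 3
3 2 3 1
0 0 3 1
[1] 1 2 3 3
2 1 1 2
3 3 2 0
3 2 1 3
3 2 3 1
0 1 3 1
[2] 1 2 3 3
2 1 1 2
3 3 2 0
3 2 1 3
3 2 3 1
0 2 3 1
[3] 1 2 3 3
2 1 1 2
3 3 2 0
3 2 1 3
3 2 3 1
0 3 3 1
[4] 1 2 3 3
3 2 1 2
1 1 3 0
2 1 3 3
1 2 1 2
2 2 1 2
[5] 1 2 3 3
3 2 1 2
1 1 3 0
2 1 3 3
1 2 1 2
2 3 1 2
[6] 1 2 3 3
3 2 1 2
1 1 3 0
2 1 3 3
1 3 1 2
3 0 2 2

2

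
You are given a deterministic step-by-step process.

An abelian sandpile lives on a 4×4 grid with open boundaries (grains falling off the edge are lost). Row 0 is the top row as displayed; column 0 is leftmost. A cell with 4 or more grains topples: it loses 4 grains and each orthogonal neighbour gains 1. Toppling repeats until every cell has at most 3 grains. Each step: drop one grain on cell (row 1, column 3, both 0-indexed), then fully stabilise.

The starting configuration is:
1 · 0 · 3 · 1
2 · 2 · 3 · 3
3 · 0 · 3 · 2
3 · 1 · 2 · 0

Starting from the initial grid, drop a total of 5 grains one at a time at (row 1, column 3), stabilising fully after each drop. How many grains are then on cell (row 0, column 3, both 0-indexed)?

gen 0: 1 · 0 · 3 · 1
2 · 2 · 3 · 3
3 · 0 · 3 · 2
3 · 1 · 2 · 0
gen 1: 1 · 1 · 0 · 3
2 · 3 · 2 · 2
3 · 1 · 1 · 0
3 · 1 · 3 · 1
gen 2: 1 · 1 · 0 · 3
2 · 3 · 2 · 3
3 · 1 · 1 · 0
3 · 1 · 3 · 1
gen 3: 1 · 1 · 1 · 0
2 · 3 · 3 · 1
3 · 1 · 1 · 1
3 · 1 · 3 · 1
gen 4: 1 · 1 · 1 · 0
2 · 3 · 3 · 2
3 · 1 · 1 · 1
3 · 1 · 3 · 1
gen 5: 1 · 1 · 1 · 0
2 · 3 · 3 · 3
3 · 1 · 1 · 1
3 · 1 · 3 · 1

0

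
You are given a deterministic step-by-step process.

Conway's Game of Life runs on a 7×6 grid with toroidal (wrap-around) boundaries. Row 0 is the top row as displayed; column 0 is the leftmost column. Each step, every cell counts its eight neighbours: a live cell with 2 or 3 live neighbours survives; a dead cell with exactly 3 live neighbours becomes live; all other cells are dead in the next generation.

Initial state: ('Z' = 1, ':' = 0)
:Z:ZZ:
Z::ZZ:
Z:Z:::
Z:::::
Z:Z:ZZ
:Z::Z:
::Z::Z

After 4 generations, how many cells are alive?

16

0) :Z:ZZ:
Z::ZZ:
Z:Z:::
Z:::::
Z:Z:ZZ
:Z::Z:
::Z::Z
1) ZZ::::
Z:::Z:
Z::Z::
Z::Z::
Z::ZZ:
:ZZ:Z:
ZZZ::Z
2) ::Z:::
Z:::::
ZZ:ZZ:
ZZZZ::
Z:::Z:
::::Z:
:::Z:Z
3) ::::::
Z:ZZ:Z
:::ZZ:
::::::
Z:Z:Z:
:::ZZ:
:::ZZ:
4) ::Z::Z
::ZZ:Z
::ZZZZ
::::ZZ
::::ZZ
::Z:::
:::ZZ:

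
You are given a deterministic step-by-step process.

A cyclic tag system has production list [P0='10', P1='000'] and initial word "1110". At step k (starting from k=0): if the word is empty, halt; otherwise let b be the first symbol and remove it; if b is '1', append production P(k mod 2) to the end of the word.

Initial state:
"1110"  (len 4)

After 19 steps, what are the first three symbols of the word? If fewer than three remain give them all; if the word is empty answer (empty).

k=0  "1110"  (len 4)
k=1  "11010"  (len 5)
k=2  "1010000"  (len 7)
k=3  "01000010"  (len 8)
k=4  "1000010"  (len 7)
k=5  "00001010"  (len 8)
k=6  "0001010"  (len 7)
k=7  "001010"  (len 6)
k=8  "01010"  (len 5)
k=9  "1010"  (len 4)
k=10  "010000"  (len 6)
k=11  "10000"  (len 5)
k=12  "0000000"  (len 7)
k=13  "000000"  (len 6)
k=14  "00000"  (len 5)
k=15  "0000"  (len 4)
k=16  "000"  (len 3)
k=17  "00"  (len 2)
k=18  "0"  (len 1)
k=19  (halted — word empty)

(empty)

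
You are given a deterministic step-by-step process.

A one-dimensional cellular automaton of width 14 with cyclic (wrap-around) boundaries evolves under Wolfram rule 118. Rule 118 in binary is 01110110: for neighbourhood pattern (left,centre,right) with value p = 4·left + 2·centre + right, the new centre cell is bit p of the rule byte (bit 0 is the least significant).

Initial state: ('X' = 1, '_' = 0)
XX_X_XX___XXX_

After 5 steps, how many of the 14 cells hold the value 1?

step 0: XX_X_XX___XXX_
step 1: _XXXX_XX_X__XX
step 2: X___XX_XXXXX_X
step 3: XX_X_XX____XX_
step 4: _XXXX_XX__X_XX
step 5: X___XX_XXXXX_X

9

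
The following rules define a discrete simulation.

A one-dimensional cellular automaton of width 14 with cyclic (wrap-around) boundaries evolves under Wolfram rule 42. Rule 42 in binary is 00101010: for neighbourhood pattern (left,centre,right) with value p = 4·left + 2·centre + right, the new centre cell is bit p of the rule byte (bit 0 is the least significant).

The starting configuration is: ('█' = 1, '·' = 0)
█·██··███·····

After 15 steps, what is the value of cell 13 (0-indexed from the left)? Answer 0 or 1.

t=0: █·██··███·····
t=1: ·██··██······█
t=2: ██··██······█·
t=3: █··██······█·█
t=4: ··██······█·██
t=5: ·██······█·██·
t=6: ██······█·██··
t=7: █······█·██··█
t=8: ······█·██··██
t=9: ·····█·██··██·
t=10: ····█·██··██··
t=11: ···█·██··██···
t=12: ··█·██··██····
t=13: ·█·██··██·····
t=14: █·██··██······
t=15: ·██··██······█

1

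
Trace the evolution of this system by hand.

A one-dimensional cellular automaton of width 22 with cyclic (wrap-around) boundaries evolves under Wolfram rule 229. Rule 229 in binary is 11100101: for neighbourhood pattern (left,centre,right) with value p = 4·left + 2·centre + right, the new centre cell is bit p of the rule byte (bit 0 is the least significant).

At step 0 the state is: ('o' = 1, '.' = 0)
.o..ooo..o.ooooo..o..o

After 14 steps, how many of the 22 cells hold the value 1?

0) .o..ooo..o.ooooo..o..o
1) oo...oo..oo.oooo..o..o
2) oo.o..o...oo.ooo..o...
3) .ooo..o.o..oo.oo..o.o.
4) ..oo..ooo...oo.o..ooo.
5) o..o...oo.o..ooo...oo.
6) o..o.o..ooo...oo.o..oo
7) o..ooo...oo.o..ooo...o
8) o...oo.o..ooo...oo.o..
9) o.o..ooo...oo.o..ooo..
10) ooo...oo.o..ooo...oo..
11) .oo.o..ooo...oo.o..o..
12) ..ooo...oo.o..ooo..o.o
13) ...oo.o..ooo...oo..ooo
14) .o..ooo...oo.o..o...oo

10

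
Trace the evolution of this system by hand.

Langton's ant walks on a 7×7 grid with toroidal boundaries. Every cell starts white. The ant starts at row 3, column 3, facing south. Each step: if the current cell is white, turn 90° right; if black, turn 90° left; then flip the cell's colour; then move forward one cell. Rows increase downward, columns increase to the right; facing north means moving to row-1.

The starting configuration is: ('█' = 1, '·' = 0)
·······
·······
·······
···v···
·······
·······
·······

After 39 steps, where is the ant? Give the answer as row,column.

step 0: ·······
·······
·······
···v···
·······
·······
·······
step 1: ·······
·······
·······
··<█···
·······
·······
·······
step 2: ·······
·······
··^····
··██···
·······
·······
·······
step 3: ·······
·······
··█>···
··██···
·······
·······
·······
step 4: ·······
·······
··██···
··█v···
·······
·······
·······
step 5: ·······
·······
··██···
··█·>··
·······
·······
·······
step 6: ·······
·······
··██···
··█·█··
····v··
·······
·······
step 7: ·······
·······
··██···
··█·█··
···<█··
·······
·······
step 8: ·······
·······
··██···
··█^█··
···██··
·······
·······
step 9: ·······
·······
··██···
··██>··
···██··
·······
·······
step 10: ·······
·······
··██^··
··██···
···██··
·······
·······
step 11: ·······
·······
··███>·
··██···
···██··
·······
·······
step 12: ·······
·······
··████·
··██·v·
···██··
·······
·······
step 13: ·······
·······
··████·
··██<█·
···██··
·······
·······
step 14: ·······
·······
··██^█·
··████·
···██··
·······
·······
step 15: ·······
·······
··█<·█·
··████·
···██··
·······
·······
step 16: ·······
·······
··█··█·
··█v██·
···██··
·······
·······
step 17: ·······
·······
··█··█·
··█·>█·
···██··
·······
·······
step 18: ·······
·······
··█·^█·
··█··█·
···██··
·······
·······
step 19: ·······
·······
··█·█>·
··█··█·
···██··
·······
·······
step 20: ·······
·····^·
··█·█··
··█··█·
···██··
·······
·······
step 21: ·······
·····█>
··█·█··
··█··█·
···██··
·······
·······
step 22: ·······
·····██
··█·█·v
··█··█·
···██··
·······
·······
step 23: ·······
·····██
··█·█<█
··█··█·
···██··
·······
·······
step 24: ·······
·····^█
··█·███
··█··█·
···██··
·······
·······
step 25: ·······
····<·█
··█·███
··█··█·
···██··
·······
·······
step 26: ····^··
····█·█
··█·███
··█··█·
···██··
·······
·······
step 27: ····█>·
····█·█
··█·███
··█··█·
···██··
·······
·······
step 28: ····██·
····█v█
··█·███
··█··█·
···██··
·······
·······
step 29: ····██·
····<██
··█·███
··█··█·
···██··
·······
·······
step 30: ····██·
·····██
··█·v██
··█··█·
···██··
·······
·······
step 31: ····██·
·····██
··█··>█
··█··█·
···██··
·······
·······
step 32: ····██·
·····^█
··█···█
··█··█·
···██··
·······
·······
step 33: ····██·
····<·█
··█···█
··█··█·
···██··
·······
·······
step 34: ····^█·
····█·█
··█···█
··█··█·
···██··
·······
·······
step 35: ···<·█·
····█·█
··█···█
··█··█·
···██··
·······
·······
step 36: ···█·█·
····█·█
··█···█
··█··█·
···██··
·······
···^···
step 37: ···█·█·
····█·█
··█···█
··█··█·
···██··
·······
···█>··
step 38: ···█v█·
····█·█
··█···█
··█··█·
···██··
·······
···██··
step 39: ···<██·
····█·█
··█···█
··█··█·
···██··
·······
···██··

0,3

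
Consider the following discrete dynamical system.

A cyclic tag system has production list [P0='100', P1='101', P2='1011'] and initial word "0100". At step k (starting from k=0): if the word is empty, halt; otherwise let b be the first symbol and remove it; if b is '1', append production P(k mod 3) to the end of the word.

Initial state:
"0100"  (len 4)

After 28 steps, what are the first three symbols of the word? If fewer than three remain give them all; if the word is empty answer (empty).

0) "0100"  (len 4)
1) "100"  (len 3)
2) "00101"  (len 5)
3) "0101"  (len 4)
4) "101"  (len 3)
5) "01101"  (len 5)
6) "1101"  (len 4)
7) "101100"  (len 6)
8) "01100101"  (len 8)
9) "1100101"  (len 7)
10) "100101100"  (len 9)
11) "00101100101"  (len 11)
12) "0101100101"  (len 10)
13) "101100101"  (len 9)
14) "01100101101"  (len 11)
15) "1100101101"  (len 10)
16) "100101101100"  (len 12)
17) "00101101100101"  (len 14)
18) "0101101100101"  (len 13)
19) "101101100101"  (len 12)
20) "01101100101101"  (len 14)
21) "1101100101101"  (len 13)
22) "101100101101100"  (len 15)
23) "01100101101100101"  (len 17)
24) "1100101101100101"  (len 16)
25) "100101101100101100"  (len 18)
26) "00101101100101100101"  (len 20)
27) "0101101100101100101"  (len 19)
28) "101101100101100101"  (len 18)

101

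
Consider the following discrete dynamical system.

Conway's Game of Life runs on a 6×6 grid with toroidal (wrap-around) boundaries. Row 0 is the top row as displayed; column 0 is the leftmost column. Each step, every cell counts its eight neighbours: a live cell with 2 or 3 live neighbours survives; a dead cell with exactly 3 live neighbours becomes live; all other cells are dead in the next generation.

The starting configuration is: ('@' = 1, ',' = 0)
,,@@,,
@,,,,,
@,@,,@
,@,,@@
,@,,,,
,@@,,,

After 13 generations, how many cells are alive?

k=0  ,,@@,,
@,,,,,
@,@,,@
,@,,@@
,@,,,,
,@@,,,
k=1  ,,@@,,
@,@@,@
,,,,@,
,@@,@@
,@,,,,
,@,@,,
k=2  @,,,,,
,@@,,@
,,,,,,
@@@@@@
,@,@@,
,@,@,,
k=3  @,,,,,
@@,,,,
,,,,,,
@@,,,@
,,,,,,
@@,@@,
k=4  ,,@,,,
@@,,,,
,,,,,@
@,,,,,
,,@,@,
@@,,,@
k=5  ,,@,,@
@@,,,,
,@,,,@
,,,,,@
,,,,,,
@@@@,@
k=6  ,,,@@@
,@@,,@
,@,,,@
@,,,,,
,@@,@@
@@@@@@
k=7  ,,,,,,
,@@@,@
,@@,,@
,,@,@,
,,,,,,
,,,,,,
k=8  ,,@,,,
,@,@@,
,,,,,@
,@@@,,
,,,,,,
,,,,,,
k=9  ,,@@,,
,,@@@,
@@,,,,
,,@,,,
,,@,,,
,,,,,,
k=10  ,,@,@,
,,,,@,
,@,,,,
,,@,,,
,,,,,,
,,@@,,
k=11  ,,@,@,
,,,@,,
,,,,,,
,,,,,,
,,@@,,
,,@@,,
k=12  ,,@,@,
,,,@,,
,,,,,,
,,,,,,
,,@@,,
,@,,@,
k=13  ,,@,@,
,,,@,,
,,,,,,
,,,,,,
,,@@,,
,@,,@,

7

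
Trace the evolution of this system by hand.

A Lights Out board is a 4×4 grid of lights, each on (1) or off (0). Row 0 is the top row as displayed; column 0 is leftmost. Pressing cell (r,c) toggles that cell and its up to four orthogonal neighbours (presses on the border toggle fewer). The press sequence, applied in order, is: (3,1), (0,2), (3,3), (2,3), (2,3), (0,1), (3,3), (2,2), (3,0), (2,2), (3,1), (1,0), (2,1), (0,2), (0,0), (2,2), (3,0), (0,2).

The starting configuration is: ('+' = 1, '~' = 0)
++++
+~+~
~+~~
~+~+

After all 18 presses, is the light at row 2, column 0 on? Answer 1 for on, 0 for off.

k=0  ++++
+~+~
~+~~
~+~+
k=1  ++++
+~+~
~~~~
+~++
k=2  +~~~
+~~~
~~~~
+~++
k=3  +~~~
+~~~
~~~+
+~~~
k=4  +~~~
+~~+
~~+~
+~~+
k=5  +~~~
+~~~
~~~+
+~~~
k=6  ~++~
++~~
~~~+
+~~~
k=7  ~++~
++~~
~~~~
+~++
k=8  ~++~
+++~
~+++
+~~+
k=9  ~++~
+++~
++++
~+~+
k=10  ~++~
++~~
+~~~
~+++
k=11  ~++~
++~~
++~~
+~~+
k=12  +++~
~~~~
~+~~
+~~+
k=13  +++~
~+~~
+~+~
++~+
k=14  +~~+
~++~
+~+~
++~+
k=15  ~+~+
+++~
+~+~
++~+
k=16  ~+~+
++~~
++~+
++++
k=17  ~+~+
++~~
~+~+
~~++
k=18  ~~+~
+++~
~+~+
~~++

0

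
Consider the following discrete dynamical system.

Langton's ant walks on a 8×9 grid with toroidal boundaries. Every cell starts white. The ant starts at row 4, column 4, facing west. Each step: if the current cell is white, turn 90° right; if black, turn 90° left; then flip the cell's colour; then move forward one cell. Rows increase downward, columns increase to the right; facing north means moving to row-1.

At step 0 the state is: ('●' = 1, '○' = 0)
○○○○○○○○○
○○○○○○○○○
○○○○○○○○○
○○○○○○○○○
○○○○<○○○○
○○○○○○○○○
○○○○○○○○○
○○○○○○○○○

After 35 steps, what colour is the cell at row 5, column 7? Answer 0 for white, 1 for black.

0

[0] ○○○○○○○○○
○○○○○○○○○
○○○○○○○○○
○○○○○○○○○
○○○○<○○○○
○○○○○○○○○
○○○○○○○○○
○○○○○○○○○
[1] ○○○○○○○○○
○○○○○○○○○
○○○○○○○○○
○○○○^○○○○
○○○○●○○○○
○○○○○○○○○
○○○○○○○○○
○○○○○○○○○
[2] ○○○○○○○○○
○○○○○○○○○
○○○○○○○○○
○○○○●>○○○
○○○○●○○○○
○○○○○○○○○
○○○○○○○○○
○○○○○○○○○
[3] ○○○○○○○○○
○○○○○○○○○
○○○○○○○○○
○○○○●●○○○
○○○○●v○○○
○○○○○○○○○
○○○○○○○○○
○○○○○○○○○
[4] ○○○○○○○○○
○○○○○○○○○
○○○○○○○○○
○○○○●●○○○
○○○○<●○○○
○○○○○○○○○
○○○○○○○○○
○○○○○○○○○
[5] ○○○○○○○○○
○○○○○○○○○
○○○○○○○○○
○○○○●●○○○
○○○○○●○○○
○○○○v○○○○
○○○○○○○○○
○○○○○○○○○
[6] ○○○○○○○○○
○○○○○○○○○
○○○○○○○○○
○○○○●●○○○
○○○○○●○○○
○○○<●○○○○
○○○○○○○○○
○○○○○○○○○
[7] ○○○○○○○○○
○○○○○○○○○
○○○○○○○○○
○○○○●●○○○
○○○^○●○○○
○○○●●○○○○
○○○○○○○○○
○○○○○○○○○
[8] ○○○○○○○○○
○○○○○○○○○
○○○○○○○○○
○○○○●●○○○
○○○●>●○○○
○○○●●○○○○
○○○○○○○○○
○○○○○○○○○
[9] ○○○○○○○○○
○○○○○○○○○
○○○○○○○○○
○○○○●●○○○
○○○●●●○○○
○○○●v○○○○
○○○○○○○○○
○○○○○○○○○
[10] ○○○○○○○○○
○○○○○○○○○
○○○○○○○○○
○○○○●●○○○
○○○●●●○○○
○○○●○>○○○
○○○○○○○○○
○○○○○○○○○
[11] ○○○○○○○○○
○○○○○○○○○
○○○○○○○○○
○○○○●●○○○
○○○●●●○○○
○○○●○●○○○
○○○○○v○○○
○○○○○○○○○
[12] ○○○○○○○○○
○○○○○○○○○
○○○○○○○○○
○○○○●●○○○
○○○●●●○○○
○○○●○●○○○
○○○○<●○○○
○○○○○○○○○
[13] ○○○○○○○○○
○○○○○○○○○
○○○○○○○○○
○○○○●●○○○
○○○●●●○○○
○○○●^●○○○
○○○○●●○○○
○○○○○○○○○
[14] ○○○○○○○○○
○○○○○○○○○
○○○○○○○○○
○○○○●●○○○
○○○●●●○○○
○○○●●>○○○
○○○○●●○○○
○○○○○○○○○
[15] ○○○○○○○○○
○○○○○○○○○
○○○○○○○○○
○○○○●●○○○
○○○●●^○○○
○○○●●○○○○
○○○○●●○○○
○○○○○○○○○
[16] ○○○○○○○○○
○○○○○○○○○
○○○○○○○○○
○○○○●●○○○
○○○●<○○○○
○○○●●○○○○
○○○○●●○○○
○○○○○○○○○
[17] ○○○○○○○○○
○○○○○○○○○
○○○○○○○○○
○○○○●●○○○
○○○●○○○○○
○○○●v○○○○
○○○○●●○○○
○○○○○○○○○
[18] ○○○○○○○○○
○○○○○○○○○
○○○○○○○○○
○○○○●●○○○
○○○●○○○○○
○○○●○>○○○
○○○○●●○○○
○○○○○○○○○
[19] ○○○○○○○○○
○○○○○○○○○
○○○○○○○○○
○○○○●●○○○
○○○●○○○○○
○○○●○●○○○
○○○○●v○○○
○○○○○○○○○
[20] ○○○○○○○○○
○○○○○○○○○
○○○○○○○○○
○○○○●●○○○
○○○●○○○○○
○○○●○●○○○
○○○○●○>○○
○○○○○○○○○
[21] ○○○○○○○○○
○○○○○○○○○
○○○○○○○○○
○○○○●●○○○
○○○●○○○○○
○○○●○●○○○
○○○○●○●○○
○○○○○○v○○
[22] ○○○○○○○○○
○○○○○○○○○
○○○○○○○○○
○○○○●●○○○
○○○●○○○○○
○○○●○●○○○
○○○○●○●○○
○○○○○<●○○
[23] ○○○○○○○○○
○○○○○○○○○
○○○○○○○○○
○○○○●●○○○
○○○●○○○○○
○○○●○●○○○
○○○○●^●○○
○○○○○●●○○
[24] ○○○○○○○○○
○○○○○○○○○
○○○○○○○○○
○○○○●●○○○
○○○●○○○○○
○○○●○●○○○
○○○○●●>○○
○○○○○●●○○
[25] ○○○○○○○○○
○○○○○○○○○
○○○○○○○○○
○○○○●●○○○
○○○●○○○○○
○○○●○●^○○
○○○○●●○○○
○○○○○●●○○
[26] ○○○○○○○○○
○○○○○○○○○
○○○○○○○○○
○○○○●●○○○
○○○●○○○○○
○○○●○●●>○
○○○○●●○○○
○○○○○●●○○
[27] ○○○○○○○○○
○○○○○○○○○
○○○○○○○○○
○○○○●●○○○
○○○●○○○○○
○○○●○●●●○
○○○○●●○v○
○○○○○●●○○
[28] ○○○○○○○○○
○○○○○○○○○
○○○○○○○○○
○○○○●●○○○
○○○●○○○○○
○○○●○●●●○
○○○○●●<●○
○○○○○●●○○
[29] ○○○○○○○○○
○○○○○○○○○
○○○○○○○○○
○○○○●●○○○
○○○●○○○○○
○○○●○●^●○
○○○○●●●●○
○○○○○●●○○
[30] ○○○○○○○○○
○○○○○○○○○
○○○○○○○○○
○○○○●●○○○
○○○●○○○○○
○○○●○<○●○
○○○○●●●●○
○○○○○●●○○
[31] ○○○○○○○○○
○○○○○○○○○
○○○○○○○○○
○○○○●●○○○
○○○●○○○○○
○○○●○○○●○
○○○○●v●●○
○○○○○●●○○
[32] ○○○○○○○○○
○○○○○○○○○
○○○○○○○○○
○○○○●●○○○
○○○●○○○○○
○○○●○○○●○
○○○○●○>●○
○○○○○●●○○
[33] ○○○○○○○○○
○○○○○○○○○
○○○○○○○○○
○○○○●●○○○
○○○●○○○○○
○○○●○○^●○
○○○○●○○●○
○○○○○●●○○
[34] ○○○○○○○○○
○○○○○○○○○
○○○○○○○○○
○○○○●●○○○
○○○●○○○○○
○○○●○○●>○
○○○○●○○●○
○○○○○●●○○
[35] ○○○○○○○○○
○○○○○○○○○
○○○○○○○○○
○○○○●●○○○
○○○●○○○^○
○○○●○○●○○
○○○○●○○●○
○○○○○●●○○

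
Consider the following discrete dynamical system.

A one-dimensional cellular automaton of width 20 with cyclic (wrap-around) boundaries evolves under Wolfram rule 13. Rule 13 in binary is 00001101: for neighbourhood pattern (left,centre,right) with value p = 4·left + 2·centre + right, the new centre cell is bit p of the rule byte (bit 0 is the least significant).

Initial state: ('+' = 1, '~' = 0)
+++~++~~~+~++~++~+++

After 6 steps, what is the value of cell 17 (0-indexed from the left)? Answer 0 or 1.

t=0: +++~++~~~+~++~++~+++
t=1: ~~~~+~~+~+~+~~+~~+~~
t=2: +++~+~~+~+~+~~+~~+~+
t=3: ~~~~+~~+~+~+~~+~~+~+
t=4: ~++~+~~+~+~+~~+~~+~+
t=5: ~+~~+~~+~+~+~~+~~+~+
t=6: ~+~~+~~+~+~+~~+~~+~+

1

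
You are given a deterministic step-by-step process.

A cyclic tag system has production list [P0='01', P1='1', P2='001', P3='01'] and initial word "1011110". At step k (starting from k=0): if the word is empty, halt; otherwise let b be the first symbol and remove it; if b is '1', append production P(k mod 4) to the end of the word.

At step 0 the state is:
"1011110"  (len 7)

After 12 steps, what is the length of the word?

k=0  "1011110"  (len 7)
k=1  "01111001"  (len 8)
k=2  "1111001"  (len 7)
k=3  "111001001"  (len 9)
k=4  "1100100101"  (len 10)
k=5  "10010010101"  (len 11)
k=6  "00100101011"  (len 11)
k=7  "0100101011"  (len 10)
k=8  "100101011"  (len 9)
k=9  "0010101101"  (len 10)
k=10  "010101101"  (len 9)
k=11  "10101101"  (len 8)
k=12  "010110101"  (len 9)

9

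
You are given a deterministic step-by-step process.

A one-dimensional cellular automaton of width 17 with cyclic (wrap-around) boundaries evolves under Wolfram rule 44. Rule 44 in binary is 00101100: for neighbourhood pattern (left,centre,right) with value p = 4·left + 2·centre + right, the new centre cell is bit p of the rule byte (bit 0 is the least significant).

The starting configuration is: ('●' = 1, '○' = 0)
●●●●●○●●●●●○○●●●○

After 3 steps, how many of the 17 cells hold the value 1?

3

step 0: ●●●●●○●●●●●○○●●●○
step 1: ●○○○○●●○○○○○○●○○●
step 2: ○○○○○●○○○○○○○●○○●
step 3: ○○○○○●○○○○○○○●○○●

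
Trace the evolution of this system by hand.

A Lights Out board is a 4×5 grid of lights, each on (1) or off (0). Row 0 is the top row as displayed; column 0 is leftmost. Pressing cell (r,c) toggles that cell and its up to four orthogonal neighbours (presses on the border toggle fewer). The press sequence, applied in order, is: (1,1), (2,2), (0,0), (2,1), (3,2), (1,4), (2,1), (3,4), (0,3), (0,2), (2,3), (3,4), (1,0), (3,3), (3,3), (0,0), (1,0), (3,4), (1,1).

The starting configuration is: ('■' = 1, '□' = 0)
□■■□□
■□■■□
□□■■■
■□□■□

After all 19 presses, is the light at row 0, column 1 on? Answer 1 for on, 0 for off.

0

0) □■■□□
■□■■□
□□■■■
■□□■□
1) □□■□□
□■□■□
□■■■■
■□□■□
2) □□■□□
□■■■□
□□□□■
■□■■□
3) ■■■□□
■■■■□
□□□□■
■□■■□
4) ■■■□□
■□■■□
■■■□■
■■■■□
5) ■■■□□
■□■■□
■■□□■
■□□□□
6) ■■■□■
■□■□■
■■□□□
■□□□□
7) ■■■□■
■■■□■
□□■□□
■■□□□
8) ■■■□■
■■■□■
□□■□■
■■□■■
9) ■■□■□
■■■■■
□□■□■
■■□■■
10) ■□■□□
■■□■■
□□■□■
■■□■■
11) ■□■□□
■■□□■
□□□■□
■■□□■
12) ■□■□□
■■□□■
□□□■■
■■□■□
13) □□■□□
□□□□■
■□□■■
■■□■□
14) □□■□□
□□□□■
■□□□■
■■■□■
15) □□■□□
□□□□■
■□□■■
■■□■□
16) ■■■□□
■□□□■
■□□■■
■■□■□
17) □■■□□
□■□□■
□□□■■
■■□■□
18) □■■□□
□■□□■
□□□■□
■■□□■
19) □□■□□
■□■□■
□■□■□
■■□□■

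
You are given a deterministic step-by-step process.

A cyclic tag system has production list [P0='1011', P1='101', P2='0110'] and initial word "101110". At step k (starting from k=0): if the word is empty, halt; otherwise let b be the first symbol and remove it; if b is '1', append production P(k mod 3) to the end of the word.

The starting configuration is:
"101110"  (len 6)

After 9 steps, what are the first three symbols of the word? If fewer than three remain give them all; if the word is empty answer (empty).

t=0: "101110"  (len 6)
t=1: "011101011"  (len 9)
t=2: "11101011"  (len 8)
t=3: "11010110110"  (len 11)
t=4: "10101101101011"  (len 14)
t=5: "0101101101011101"  (len 16)
t=6: "101101101011101"  (len 15)
t=7: "011011010111011011"  (len 18)
t=8: "11011010111011011"  (len 17)
t=9: "10110101110110110110"  (len 20)

101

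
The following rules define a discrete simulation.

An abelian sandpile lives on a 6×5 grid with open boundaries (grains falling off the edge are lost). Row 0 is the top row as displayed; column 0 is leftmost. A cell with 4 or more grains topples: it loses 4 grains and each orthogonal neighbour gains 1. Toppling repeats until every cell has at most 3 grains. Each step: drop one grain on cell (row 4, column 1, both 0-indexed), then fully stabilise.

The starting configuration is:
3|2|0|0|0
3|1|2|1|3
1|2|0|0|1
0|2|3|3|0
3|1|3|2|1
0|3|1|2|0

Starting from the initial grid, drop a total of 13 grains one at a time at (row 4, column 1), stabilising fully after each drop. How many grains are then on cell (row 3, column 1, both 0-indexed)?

0) 3|2|0|0|0
3|1|2|1|3
1|2|0|0|1
0|2|3|3|0
3|1|3|2|1
0|3|1|2|0
1) 3|2|0|0|0
3|1|2|1|3
1|2|0|0|1
0|2|3|3|0
3|2|3|2|1
0|3|1|2|0
2) 3|2|0|0|0
3|1|2|1|3
1|2|0|0|1
0|2|3|3|0
3|3|3|2|1
0|3|1|2|0
3) 3|2|0|0|0
3|1|2|1|3
1|3|1|1|1
2|1|2|1|1
1|0|3|0|2
2|1|3|3|0
4) 3|2|0|0|0
3|1|2|1|3
1|3|1|1|1
2|1|2|1|1
1|1|3|0|2
2|1|3|3|0
5) 3|2|0|0|0
3|1|2|1|3
1|3|1|1|1
2|1|2|1|1
1|2|3|0|2
2|1|3|3|0
6) 3|2|0|0|0
3|1|2|1|3
1|3|1|1|1
2|1|2|1|1
1|3|3|0|2
2|1|3|3|0
7) 3|2|0|0|0
3|1|2|1|3
1|3|1|1|1
2|2|3|1|1
2|1|1|2|2
2|3|1|0|1
8) 3|2|0|0|0
3|1|2|1|3
1|3|1|1|1
2|2|3|1|1
2|2|1|2|2
2|3|1|0|1
9) 3|2|0|0|0
3|1|2|1|3
1|3|1|1|1
2|2|3|1|1
2|3|1|2|2
2|3|1|0|1
10) 3|2|0|0|0
3|1|2|1|3
1|3|1|1|1
2|3|3|1|1
3|1|2|2|2
3|0|2|0|1
11) 3|2|0|0|0
3|1|2|1|3
1|3|1|1|1
2|3|3|1|1
3|2|2|2|2
3|0|2|0|1
12) 3|2|0|0|0
3|1|2|1|3
1|3|1|1|1
2|3|3|1|1
3|3|2|2|2
3|0|2|0|1
13) 3|2|0|0|0
3|2|2|1|3
3|0|3|1|1
0|3|1|2|1
2|3|0|3|2
0|2|3|0|1

3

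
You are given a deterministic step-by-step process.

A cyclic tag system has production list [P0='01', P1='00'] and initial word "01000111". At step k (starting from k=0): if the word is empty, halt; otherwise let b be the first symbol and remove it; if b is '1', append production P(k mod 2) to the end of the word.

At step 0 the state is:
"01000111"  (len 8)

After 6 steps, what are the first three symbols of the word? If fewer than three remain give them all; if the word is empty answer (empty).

[0] "01000111"  (len 8)
[1] "1000111"  (len 7)
[2] "00011100"  (len 8)
[3] "0011100"  (len 7)
[4] "011100"  (len 6)
[5] "11100"  (len 5)
[6] "110000"  (len 6)

110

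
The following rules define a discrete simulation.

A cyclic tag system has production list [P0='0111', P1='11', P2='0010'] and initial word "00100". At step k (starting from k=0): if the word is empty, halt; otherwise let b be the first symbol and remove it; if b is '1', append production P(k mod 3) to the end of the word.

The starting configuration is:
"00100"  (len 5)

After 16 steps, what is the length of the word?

gen 0: "00100"  (len 5)
gen 1: "0100"  (len 4)
gen 2: "100"  (len 3)
gen 3: "000010"  (len 6)
gen 4: "00010"  (len 5)
gen 5: "0010"  (len 4)
gen 6: "010"  (len 3)
gen 7: "10"  (len 2)
gen 8: "011"  (len 3)
gen 9: "11"  (len 2)
gen 10: "10111"  (len 5)
gen 11: "011111"  (len 6)
gen 12: "11111"  (len 5)
gen 13: "11110111"  (len 8)
gen 14: "111011111"  (len 9)
gen 15: "110111110010"  (len 12)
gen 16: "101111100100111"  (len 15)

15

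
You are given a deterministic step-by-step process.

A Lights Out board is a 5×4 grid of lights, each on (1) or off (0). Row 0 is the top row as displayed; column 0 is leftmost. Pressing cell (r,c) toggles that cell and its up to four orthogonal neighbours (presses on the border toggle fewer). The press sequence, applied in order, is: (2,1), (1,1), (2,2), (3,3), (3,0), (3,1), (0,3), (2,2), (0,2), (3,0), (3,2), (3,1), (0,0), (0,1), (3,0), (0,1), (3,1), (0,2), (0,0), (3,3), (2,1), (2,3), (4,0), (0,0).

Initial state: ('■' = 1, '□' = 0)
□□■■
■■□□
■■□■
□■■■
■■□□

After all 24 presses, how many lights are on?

10

t=0: □□■■
■■□□
■■□■
□■■■
■■□□
t=1: □□■■
■□□□
□□■■
□□■■
■■□□
t=2: □■■■
□■■□
□■■■
□□■■
■■□□
t=3: □■■■
□■□□
□□□□
□□□■
■■□□
t=4: □■■■
□■□□
□□□■
□□■□
■■□■
t=5: □■■■
□■□□
■□□■
■■■□
□■□■
t=6: □■■■
□■□□
■■□■
□□□□
□□□■
t=7: □■□□
□■□■
■■□■
□□□□
□□□■
t=8: □■□□
□■■■
■□■□
□□■□
□□□■
t=9: □□■■
□■□■
■□■□
□□■□
□□□■
t=10: □□■■
□■□■
□□■□
■■■□
■□□■
t=11: □□■■
□■□■
□□□□
■□□■
■□■■
t=12: □□■■
□■□■
□■□□
□■■■
■■■■
t=13: ■■■■
■■□■
□■□□
□■■■
■■■■
t=14: □□□■
■□□■
□■□□
□■■■
■■■■
t=15: □□□■
■□□■
■■□□
■□■■
□■■■
t=16: ■■■■
■■□■
■■□□
■□■■
□■■■
t=17: ■■■■
■■□■
■□□□
□■□■
□□■■
t=18: ■□□□
■■■■
■□□□
□■□■
□□■■
t=19: □■□□
□■■■
■□□□
□■□■
□□■■
t=20: □■□□
□■■■
■□□■
□■■□
□□■□
t=21: □■□□
□□■■
□■■■
□□■□
□□■□
t=22: □■□□
□□■□
□■□□
□□■■
□□■□
t=23: □■□□
□□■□
□■□□
■□■■
■■■□
t=24: ■□□□
■□■□
□■□□
■□■■
■■■□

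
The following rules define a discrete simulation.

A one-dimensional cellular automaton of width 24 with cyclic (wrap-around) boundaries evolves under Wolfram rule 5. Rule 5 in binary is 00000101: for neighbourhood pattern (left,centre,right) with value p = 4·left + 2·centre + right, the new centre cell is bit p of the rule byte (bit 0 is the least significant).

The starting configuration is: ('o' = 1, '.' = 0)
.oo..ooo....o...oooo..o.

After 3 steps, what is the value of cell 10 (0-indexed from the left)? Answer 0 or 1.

t=0: .oo..ooo....o...oooo..o.
t=1: .........oo.o.o.......o.
t=2: oooooooo....o.o.ooooo.o.
t=3: .........oo.o.o.......o.

1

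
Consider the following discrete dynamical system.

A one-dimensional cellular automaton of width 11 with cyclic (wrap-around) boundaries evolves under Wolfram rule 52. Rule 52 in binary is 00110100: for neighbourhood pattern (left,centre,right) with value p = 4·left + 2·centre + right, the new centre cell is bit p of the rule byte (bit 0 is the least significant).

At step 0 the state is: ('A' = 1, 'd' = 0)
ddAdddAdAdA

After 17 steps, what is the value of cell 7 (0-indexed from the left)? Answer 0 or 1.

1

gen 0: ddAdddAdAdA
gen 1: AdAAddAAAAA
gen 2: dAddAdddddd
gen 3: dAAdAAddddd
gen 4: dddAddAdddd
gen 5: dddAAdAAddd
gen 6: dddddAddAdd
gen 7: dddddAAdAAd
gen 8: dddddddAddA
gen 9: AddddddAAdA
gen 10: dAdddddddAd
gen 11: dAAddddddAA
gen 12: AddAddddddd
gen 13: AAdAAdddddd
gen 14: ddAddAddddd
gen 15: ddAAdAAdddd
gen 16: ddddAddAddd
gen 17: ddddAAdAAdd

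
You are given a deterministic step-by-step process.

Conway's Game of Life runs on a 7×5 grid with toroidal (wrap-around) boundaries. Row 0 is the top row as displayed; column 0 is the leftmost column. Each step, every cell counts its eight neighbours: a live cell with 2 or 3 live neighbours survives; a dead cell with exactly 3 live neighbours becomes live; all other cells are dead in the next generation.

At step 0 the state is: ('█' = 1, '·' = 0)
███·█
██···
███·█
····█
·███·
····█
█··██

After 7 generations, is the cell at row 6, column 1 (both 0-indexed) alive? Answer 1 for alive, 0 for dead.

step 0: ███·█
██···
███·█
····█
·███·
····█
█··██
step 1: ··█··
·····
··███
····█
█·███
·█···
··█··
step 2: ·····
··█··
···██
·█···
█████
██··█
·██··
step 3: ·██··
···█·
··██·
·█···
···█·
·····
·██··
step 4: ·█·█·
·█·█·
··██·
···█·
·····
··█··
·██··
step 5: ██·█·
·█·██
···██
··██·
·····
·██··
·█·█·
step 6: ·█·█·
·█···
█····
··███
·█·█·
·██··
···██
step 7: █··██
███··
█████
█████
██··█
██··█
██·██

1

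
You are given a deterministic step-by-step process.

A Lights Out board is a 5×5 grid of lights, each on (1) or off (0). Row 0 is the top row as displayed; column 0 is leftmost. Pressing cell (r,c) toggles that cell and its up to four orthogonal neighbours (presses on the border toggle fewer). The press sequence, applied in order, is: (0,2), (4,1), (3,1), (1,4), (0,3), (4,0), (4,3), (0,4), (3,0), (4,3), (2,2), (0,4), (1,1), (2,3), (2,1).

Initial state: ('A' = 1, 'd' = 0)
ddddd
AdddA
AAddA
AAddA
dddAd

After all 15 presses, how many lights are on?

step 0: ddddd
AdddA
AAddA
AAddA
dddAd
step 1: dAAAd
AdAdA
AAddA
AAddA
dddAd
step 2: dAAAd
AdAdA
AAddA
AdddA
AAAAd
step 3: dAAAd
AdAdA
AdddA
dAAdA
AdAAd
step 4: dAAAA
AdAAd
Adddd
dAAdA
AdAAd
step 5: dAddd
AdAdd
Adddd
dAAdA
AdAAd
step 6: dAddd
AdAdd
Adddd
AAAdA
dAAAd
step 7: dAddd
AdAdd
Adddd
AAAAA
dAddA
step 8: dAdAA
AdAdA
Adddd
AAAAA
dAddA
step 9: dAdAA
AdAdA
ddddd
ddAAA
AAddA
step 10: dAdAA
AdAdA
ddddd
ddAdA
AAAAd
step 11: dAdAA
AdddA
dAAAd
ddddA
AAAAd
step 12: dAddd
Adddd
dAAAd
ddddA
AAAAd
step 13: ddddd
dAAdd
ddAAd
ddddA
AAAAd
step 14: ddddd
dAAAd
ddddA
dddAA
AAAAd
step 15: ddddd
ddAAd
AAAdA
dAdAA
AAAAd

13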